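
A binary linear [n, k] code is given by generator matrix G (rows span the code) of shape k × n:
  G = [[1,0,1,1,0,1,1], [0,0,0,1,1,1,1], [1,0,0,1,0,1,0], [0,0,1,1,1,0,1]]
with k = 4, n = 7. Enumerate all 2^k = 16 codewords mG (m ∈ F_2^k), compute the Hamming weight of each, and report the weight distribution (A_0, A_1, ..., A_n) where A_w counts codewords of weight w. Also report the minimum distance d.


Weight distribution: A_0 = 1, A_2 = 4, A_3 = 6, A_4 = 3, A_5 = 2. Minimum distance d = 2.

Enumerate all 2^4 = 16 messages m ∈ F_2^4.
For each, compute codeword c = mG in F_2^7, then tally its weight.
  m = 0000 → c = 0000000, weight = 0.
  m = 1000 → c = 1011011, weight = 5.
  m = 0100 → c = 0001111, weight = 4.
  m = 1100 → c = 1010100, weight = 3.
  m = 0010 → c = 1001010, weight = 3.
  m = 1010 → c = 0010001, weight = 2.
  m = 0110 → c = 1000101, weight = 3.
  m = 1110 → c = 0011110, weight = 4.
  m = 0001 → c = 0011101, weight = 4.
  m = 1001 → c = 1000110, weight = 3.
  m = 0101 → c = 0010010, weight = 2.
  m = 1101 → c = 1001001, weight = 3.
  m = 0011 → c = 1010111, weight = 5.
  m = 1011 → c = 0001100, weight = 2.
  m = 0111 → c = 1011000, weight = 3.
  m = 1111 → c = 0000011, weight = 2.
Tally weights:
  weight 0: 1 codewords.
  weight 2: 4 codewords.
  weight 3: 6 codewords.
  weight 4: 3 codewords.
  weight 5: 2 codewords.
Minimum distance d = smallest w > 0 with A_w > 0 = 2.
Sanity: Σ A_w = 16 = 2^4 = 16 ✓.


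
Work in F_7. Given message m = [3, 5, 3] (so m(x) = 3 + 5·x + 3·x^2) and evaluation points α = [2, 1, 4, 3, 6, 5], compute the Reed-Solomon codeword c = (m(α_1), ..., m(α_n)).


c = [4, 4, 1, 3, 1, 5]

Message polynomial: m(x) = 3 + 5·x + 3·x^2 (mod 7).
For each evaluation point α_i, compute m(α_i) mod 7:
  α_1 = 2: Horner steps 3 → 4 → 4, so m(2) = 4.
  α_2 = 1: Horner steps 3 → 1 → 4, so m(1) = 4.
  α_3 = 4: Horner steps 3 → 3 → 1, so m(4) = 1.
  α_4 = 3: Horner steps 3 → 0 → 3, so m(3) = 3.
  α_5 = 6: Horner steps 3 → 2 → 1, so m(6) = 1.
  α_6 = 5: Horner steps 3 → 6 → 5, so m(5) = 5.
Codeword c = [4, 4, 1, 3, 1, 5] ∈ F_7^6.


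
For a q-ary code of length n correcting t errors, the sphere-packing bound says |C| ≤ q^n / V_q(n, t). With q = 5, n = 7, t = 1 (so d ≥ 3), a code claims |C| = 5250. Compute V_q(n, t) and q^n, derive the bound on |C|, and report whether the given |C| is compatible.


V_q(n, t) = 29, q^n = 78125, Hamming bound = 2693, |C| = 5250 > bound (violated).

Step 1: Compute V_q(n, t) = Σ_{j=0}^1 C(n, j) (q−1)^j.
  j = 0: C(7,0)·(4)^0 = 1·1 = 1.
  j = 1: C(7,1)·(4)^1 = 7·4 = 28.
  V_q(n, t) = 1 + 28 = 29.
Step 2: q^n = 5^7 = 78125.
Step 3: Hamming bound ⌊q^n / V_q(n,t)⌋ = ⌊78125/29⌋ = 2693.
Step 4: Compare |C| = 5250 to 2693: violated.
The claimed |C| lies above the Hamming bound, so no 5-ary code of length 7 with d ≥ 3 can have 5250 codewords.


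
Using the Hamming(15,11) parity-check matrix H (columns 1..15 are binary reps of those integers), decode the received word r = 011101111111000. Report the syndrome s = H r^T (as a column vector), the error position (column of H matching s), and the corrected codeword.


s = (1, 0, 0, 0)^T, error position = 8, corrected codeword c = 011101101111000

Compute s = H r^T mod 2 one row at a time:
  s_1 = 1 + 1 + 1 + 1 + 1 + 0 + 0 + 0 = 5 ≡ 1 (mod 2).
  s_2 = 1 + 0 + 1 + 1 + 1 + 0 + 0 + 0 = 4 ≡ 0 (mod 2).
  s_3 = 1 + 1 + 1 + 1 + 1 + 1 + 0 + 0 = 6 ≡ 0 (mod 2).
  s_4 = 0 + 1 + 0 + 1 + 1 + 1 + 0 + 0 = 4 ≡ 0 (mod 2).
s = (1, 0, 0, 0)^T — this equals column 8 of H (binary 1000), so error is at position 8.
Correct: flip bit 8 of r = 011101111111000 to get c = 011101101111000.


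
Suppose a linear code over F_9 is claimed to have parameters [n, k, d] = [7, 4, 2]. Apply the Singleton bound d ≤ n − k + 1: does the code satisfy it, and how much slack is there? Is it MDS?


Singleton RHS = n − k + 1 = 4, slack = 2, bound satisfied, not MDS.

Singleton bound: d ≤ n − k + 1.
Here n = 7, k = 4, so n − k + 1 = 4.
Given d = 2, check d ≤ 4: YES.
Slack = (n − k + 1) − d = 2.
The code is NOT MDS (slack = 2 > 0).
Description: the claimed parameters are [7, 4, 2]_9; such a code would be non-MDS.


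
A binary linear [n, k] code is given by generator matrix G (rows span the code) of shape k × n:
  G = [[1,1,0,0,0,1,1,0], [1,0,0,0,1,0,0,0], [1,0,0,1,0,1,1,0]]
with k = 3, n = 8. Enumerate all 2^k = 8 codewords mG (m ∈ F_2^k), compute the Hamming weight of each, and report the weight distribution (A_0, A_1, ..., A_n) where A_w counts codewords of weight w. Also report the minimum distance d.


Weight distribution: A_0 = 1, A_2 = 2, A_4 = 5. Minimum distance d = 2.

Enumerate all 2^3 = 8 messages m ∈ F_2^3.
For each, compute codeword c = mG in F_2^8, then tally its weight.
  m = 000 → c = 00000000, weight = 0.
  m = 100 → c = 11000110, weight = 4.
  m = 010 → c = 10001000, weight = 2.
  m = 110 → c = 01001110, weight = 4.
  m = 001 → c = 10010110, weight = 4.
  m = 101 → c = 01010000, weight = 2.
  m = 011 → c = 00011110, weight = 4.
  m = 111 → c = 11011000, weight = 4.
Tally weights:
  weight 0: 1 codewords.
  weight 2: 2 codewords.
  weight 4: 5 codewords.
Minimum distance d = smallest w > 0 with A_w > 0 = 2.
Sanity: Σ A_w = 8 = 2^3 = 8 ✓.


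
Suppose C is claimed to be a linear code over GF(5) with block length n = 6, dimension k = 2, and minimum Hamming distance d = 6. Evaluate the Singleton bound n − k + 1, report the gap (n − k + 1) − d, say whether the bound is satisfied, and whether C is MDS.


Singleton RHS = n − k + 1 = 5, slack = -1, bound violated (no such code; not MDS).

Singleton bound: d ≤ n − k + 1.
Here n = 6, k = 2, so n − k + 1 = 5.
Given d = 6, check d ≤ 5: NO.
Slack = (n − k + 1) − d = -1.
The slack is negative: d = 6 exceeds n − k + 1 = 5 by 1, so the Singleton bound is violated and no linear [6, 2, 6]_5 code can exist. In particular it is not MDS (MDS requires d = n − k + 1 exactly).
Description: the claimed parameters are [6, 2, 6]_5; such a code would be impossible (violates the Singleton bound).


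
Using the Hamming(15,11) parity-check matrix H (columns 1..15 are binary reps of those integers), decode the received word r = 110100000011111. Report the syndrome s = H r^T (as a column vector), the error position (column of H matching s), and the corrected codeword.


s = (1, 1, 0, 0)^T, error position = 12, corrected codeword c = 110100000010111

Compute s = H r^T mod 2 one row at a time:
  s_1 = 0 + 0 + 0 + 1 + 1 + 1 + 1 + 1 = 5 ≡ 1 (mod 2).
  s_2 = 1 + 0 + 0 + 0 + 1 + 1 + 1 + 1 = 5 ≡ 1 (mod 2).
  s_3 = 1 + 0 + 0 + 0 + 0 + 1 + 1 + 1 = 4 ≡ 0 (mod 2).
  s_4 = 1 + 0 + 0 + 0 + 0 + 1 + 1 + 1 = 4 ≡ 0 (mod 2).
s = (1, 1, 0, 0)^T — this equals column 12 of H (binary 1100), so error is at position 12.
Correct: flip bit 12 of r = 110100000011111 to get c = 110100000010111.


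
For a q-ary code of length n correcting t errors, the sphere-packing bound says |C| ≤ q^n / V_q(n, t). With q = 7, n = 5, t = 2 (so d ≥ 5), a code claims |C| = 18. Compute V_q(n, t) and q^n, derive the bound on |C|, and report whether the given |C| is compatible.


V_q(n, t) = 391, q^n = 16807, Hamming bound = 42, |C| = 18 ≤ bound (satisfied).

Step 1: Compute V_q(n, t) = Σ_{j=0}^2 C(n, j) (q−1)^j.
  j = 0: C(5,0)·(6)^0 = 1·1 = 1.
  j = 1: C(5,1)·(6)^1 = 5·6 = 30.
  j = 2: C(5,2)·(6)^2 = 10·36 = 360.
  V_q(n, t) = 1 + 30 + 360 = 391.
Step 2: q^n = 7^5 = 16807.
Step 3: Hamming bound ⌊q^n / V_q(n,t)⌋ = ⌊16807/391⌋ = 42.
Step 4: Compare |C| = 18 to 42: satisfied.
The claimed |C| lies below the Hamming bound.


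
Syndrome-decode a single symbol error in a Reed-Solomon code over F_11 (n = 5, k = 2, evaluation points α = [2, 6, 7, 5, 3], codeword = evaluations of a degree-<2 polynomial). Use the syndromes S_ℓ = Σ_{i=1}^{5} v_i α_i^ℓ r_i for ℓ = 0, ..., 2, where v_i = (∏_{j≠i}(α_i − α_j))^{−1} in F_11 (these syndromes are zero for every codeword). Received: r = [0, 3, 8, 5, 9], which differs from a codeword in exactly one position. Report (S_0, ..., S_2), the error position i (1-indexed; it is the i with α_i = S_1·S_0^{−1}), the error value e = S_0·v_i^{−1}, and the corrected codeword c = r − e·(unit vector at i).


S = (1, 7, 5), error at position 3, error magnitude e = 7, c = [0, 3, 1, 5, 9].

Step 1: column multipliers v_i = (∏_{j≠i}(α_i − α_j))^{−1} mod 11.
  i = 1 (α = 2): (2−6)(2−7)(2−5)(2−3) = (−4)·(−5)·(−3)·(−1) = 60 ≡ 5, so v_1 = 5^{−1} = 9 (mod 11).
  i = 2 (α = 6): (6−2)(6−7)(6−5)(6−3) = 4·(−1)·1·3 = −12 ≡ 10, so v_2 = 10^{−1} = 10 (mod 11).
  i = 3 (α = 7): (7−2)(7−6)(7−5)(7−3) = 5·1·2·4 = 40 ≡ 7, so v_3 = 7^{−1} = 8 (mod 11).
  i = 4 (α = 5): (5−2)(5−6)(5−7)(5−3) = 3·(−1)·(−2)·2 = 12 ≡ 1, so v_4 = 1^{−1} = 1 (mod 11).
  i = 5 (α = 3): (3−2)(3−6)(3−7)(3−5) = 1·(−3)·(−4)·(−2) = −24 ≡ 9, so v_5 = 9^{−1} = 5 (mod 11).
  v = [9, 10, 8, 1, 5].
Step 2: syndromes of r = [0, 3, 8, 5, 9] (all sums mod 11).
  S_0 = Σ v_i r_i = 9·0 + 10·3 + 8·8 + 1·5 + 5·9 = 144 ≡ 1.
  S_1 = Σ v_i α_i r_i = 9·2·0 + 10·6·3 + 8·7·8 + 1·5·5 + 5·3·9 = 788 ≡ 7.
  α_i^2 mod 11 = [4, 3, 5, 3, 9].
  S_2 = Σ v_i α_i^2 r_i = 9·4·0 + 10·3·3 + 8·5·8 + 1·3·5 + 5·9·9 = 830 ≡ 5.
  S = (1, 7, 5) ≠ 0, so r is not a codeword (an error is present).
Step 3: locate the error. For a single error e at position i, S_ℓ = v_i·e·α_i^ℓ, so α_err = S_1/S_0.
  S_0^{−1} = 1^{−1} = 1 (mod 11), so α_err = 7·1 = 7 ≡ 7 = α_3. Error position i = 3.
  Consistency check: S_2/S_1 = 5·8 = 40 ≡ 7 = α_err ✓ (single-error assumption holds).
Step 4: error magnitude e = S_0/v_3 = S_0·∏_{j≠3}(α_3 − α_j) = 1·7 = 7 ≡ 7 (mod 11).
Step 5: correct position 3: c_3 = r_3 − e = 8 − 7 ≡ 1 (mod 11). Hence c = [0, 3, 1, 5, 9].
  Check: interpolating c through the α_i gives m(x) = 4 + 9·x (degree < 2) with m(α_i) = c_i for every i, so c is indeed a codeword.


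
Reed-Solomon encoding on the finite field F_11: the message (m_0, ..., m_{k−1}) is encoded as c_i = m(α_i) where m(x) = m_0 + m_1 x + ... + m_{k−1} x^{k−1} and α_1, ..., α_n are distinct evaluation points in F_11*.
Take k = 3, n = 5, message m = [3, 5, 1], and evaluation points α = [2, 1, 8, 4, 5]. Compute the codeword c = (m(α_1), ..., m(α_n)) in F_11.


c = [6, 9, 8, 6, 9]

Message polynomial: m(x) = 3 + 5·x + 1·x^2 (mod 11).
For each evaluation point α_i, compute m(α_i) mod 11:
  α_1 = 2: Horner steps 1 → 7 → 6, so m(2) = 6.
  α_2 = 1: Horner steps 1 → 6 → 9, so m(1) = 9.
  α_3 = 8: Horner steps 1 → 2 → 8, so m(8) = 8.
  α_4 = 4: Horner steps 1 → 9 → 6, so m(4) = 6.
  α_5 = 5: Horner steps 1 → 10 → 9, so m(5) = 9.
Codeword c = [6, 9, 8, 6, 9] ∈ F_11^5.


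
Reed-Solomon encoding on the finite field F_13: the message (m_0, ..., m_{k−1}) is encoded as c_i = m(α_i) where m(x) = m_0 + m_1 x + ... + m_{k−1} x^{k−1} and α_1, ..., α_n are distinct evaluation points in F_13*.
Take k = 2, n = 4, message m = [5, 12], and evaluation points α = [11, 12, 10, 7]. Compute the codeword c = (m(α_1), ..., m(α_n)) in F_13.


c = [7, 6, 8, 11]

Message polynomial: m(x) = 5 + 12·x (mod 13).
For each evaluation point α_i, compute m(α_i) mod 13:
  α_1 = 11: Horner steps 12 → 7, so m(11) = 7.
  α_2 = 12: Horner steps 12 → 6, so m(12) = 6.
  α_3 = 10: Horner steps 12 → 8, so m(10) = 8.
  α_4 = 7: Horner steps 12 → 11, so m(7) = 11.
Codeword c = [7, 6, 8, 11] ∈ F_13^4.


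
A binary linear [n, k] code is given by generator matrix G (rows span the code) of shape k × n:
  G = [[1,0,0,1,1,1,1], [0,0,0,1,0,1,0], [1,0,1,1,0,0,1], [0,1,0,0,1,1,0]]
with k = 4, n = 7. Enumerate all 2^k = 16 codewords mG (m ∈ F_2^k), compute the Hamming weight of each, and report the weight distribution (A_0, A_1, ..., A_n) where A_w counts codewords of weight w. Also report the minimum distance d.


Weight distribution: A_0 = 1, A_2 = 2, A_3 = 5, A_4 = 5, A_5 = 2, A_7 = 1. Minimum distance d = 2.

Enumerate all 2^4 = 16 messages m ∈ F_2^4.
For each, compute codeword c = mG in F_2^7, then tally its weight.
  m = 0000 → c = 0000000, weight = 0.
  m = 1000 → c = 1001111, weight = 5.
  m = 0100 → c = 0001010, weight = 2.
  m = 1100 → c = 1000101, weight = 3.
  m = 0010 → c = 1011001, weight = 4.
  m = 1010 → c = 0010110, weight = 3.
  m = 0110 → c = 1010011, weight = 4.
  m = 1110 → c = 0011100, weight = 3.
  m = 0001 → c = 0100110, weight = 3.
  m = 1001 → c = 1101001, weight = 4.
  m = 0101 → c = 0101100, weight = 3.
  m = 1101 → c = 1100011, weight = 4.
  m = 0011 → c = 1111111, weight = 7.
  m = 1011 → c = 0110000, weight = 2.
  m = 0111 → c = 1110101, weight = 5.
  m = 1111 → c = 0111010, weight = 4.
Tally weights:
  weight 0: 1 codewords.
  weight 2: 2 codewords.
  weight 3: 5 codewords.
  weight 4: 5 codewords.
  weight 5: 2 codewords.
  weight 7: 1 codewords.
Minimum distance d = smallest w > 0 with A_w > 0 = 2.
Sanity: Σ A_w = 16 = 2^4 = 16 ✓.


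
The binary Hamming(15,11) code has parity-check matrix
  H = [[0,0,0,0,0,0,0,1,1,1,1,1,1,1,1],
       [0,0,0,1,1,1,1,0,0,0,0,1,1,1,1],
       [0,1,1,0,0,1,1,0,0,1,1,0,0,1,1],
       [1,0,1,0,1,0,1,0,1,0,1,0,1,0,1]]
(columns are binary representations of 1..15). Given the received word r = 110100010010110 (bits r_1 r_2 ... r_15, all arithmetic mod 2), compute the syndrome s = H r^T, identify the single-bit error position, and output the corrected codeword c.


s = (0, 1, 1, 1)^T, error position = 7, corrected codeword c = 110100110010110

Compute s = H r^T mod 2 one row at a time:
  s_1 = 1 + 0 + 0 + 1 + 0 + 1 + 1 + 0 = 4 ≡ 0 (mod 2).
  s_2 = 1 + 0 + 0 + 0 + 0 + 1 + 1 + 0 = 3 ≡ 1 (mod 2).
  s_3 = 1 + 0 + 0 + 0 + 0 + 1 + 1 + 0 = 3 ≡ 1 (mod 2).
  s_4 = 1 + 0 + 0 + 0 + 0 + 1 + 1 + 0 = 3 ≡ 1 (mod 2).
s = (0, 1, 1, 1)^T — this equals column 7 of H (binary 0111), so error is at position 7.
Correct: flip bit 7 of r = 110100010010110 to get c = 110100110010110.


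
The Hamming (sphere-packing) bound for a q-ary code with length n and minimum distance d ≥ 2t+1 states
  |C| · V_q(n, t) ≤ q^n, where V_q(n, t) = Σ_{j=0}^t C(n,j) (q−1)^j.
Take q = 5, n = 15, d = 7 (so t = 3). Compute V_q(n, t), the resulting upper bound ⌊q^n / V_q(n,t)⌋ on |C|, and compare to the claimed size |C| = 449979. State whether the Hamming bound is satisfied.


V_q(n, t) = 30861, q^n = 30517578125, Hamming bound = 988871, |C| = 449979 ≤ bound (satisfied).

Step 1: Compute V_q(n, t) = Σ_{j=0}^3 C(n, j) (q−1)^j.
  j = 0: C(15,0)·(4)^0 = 1·1 = 1.
  j = 1: C(15,1)·(4)^1 = 15·4 = 60.
  j = 2: C(15,2)·(4)^2 = 105·16 = 1680.
  j = 3: C(15,3)·(4)^3 = 455·64 = 29120.
  V_q(n, t) = 1 + 60 + 1680 + 29120 = 30861.
Step 2: q^n = 5^15 = 30517578125.
Step 3: Hamming bound ⌊q^n / V_q(n,t)⌋ = ⌊30517578125/30861⌋ = 988871.
Step 4: Compare |C| = 449979 to 988871: satisfied.
The claimed |C| lies below the Hamming bound.


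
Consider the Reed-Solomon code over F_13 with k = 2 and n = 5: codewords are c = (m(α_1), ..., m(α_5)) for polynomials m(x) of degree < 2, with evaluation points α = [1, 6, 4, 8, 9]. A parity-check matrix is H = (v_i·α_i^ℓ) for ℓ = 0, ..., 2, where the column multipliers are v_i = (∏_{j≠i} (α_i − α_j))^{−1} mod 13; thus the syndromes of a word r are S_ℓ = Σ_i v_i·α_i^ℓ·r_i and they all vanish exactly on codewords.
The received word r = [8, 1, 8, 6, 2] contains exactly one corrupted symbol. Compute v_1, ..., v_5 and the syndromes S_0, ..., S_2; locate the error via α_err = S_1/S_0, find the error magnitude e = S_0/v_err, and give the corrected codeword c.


S = (9, 10, 1), error at position 3, error magnitude e = 12, c = [8, 1, 9, 6, 2].

Step 1: column multipliers v_i = (∏_{j≠i}(α_i − α_j))^{−1} mod 13.
  i = 1 (α = 1): (1−6)(1−4)(1−8)(1−9) = (−5)·(−3)·(−7)·(−8) = 840 ≡ 8, so v_1 = 8^{−1} = 5 (mod 13).
  i = 2 (α = 6): (6−1)(6−4)(6−8)(6−9) = 5·2·(−2)·(−3) = 60 ≡ 8, so v_2 = 8^{−1} = 5 (mod 13).
  i = 3 (α = 4): (4−1)(4−6)(4−8)(4−9) = 3·(−2)·(−4)·(−5) = −120 ≡ 10, so v_3 = 10^{−1} = 4 (mod 13).
  i = 4 (α = 8): (8−1)(8−6)(8−4)(8−9) = 7·2·4·(−1) = −56 ≡ 9, so v_4 = 9^{−1} = 3 (mod 13).
  i = 5 (α = 9): (9−1)(9−6)(9−4)(9−8) = 8·3·5·1 = 120 ≡ 3, so v_5 = 3^{−1} = 9 (mod 13).
  v = [5, 5, 4, 3, 9].
Step 2: syndromes of r = [8, 1, 8, 6, 2] (all sums mod 13).
  S_0 = Σ v_i r_i = 5·8 + 5·1 + 4·8 + 3·6 + 9·2 = 113 ≡ 9.
  S_1 = Σ v_i α_i r_i = 5·1·8 + 5·6·1 + 4·4·8 + 3·8·6 + 9·9·2 = 504 ≡ 10.
  α_i^2 mod 13 = [1, 10, 3, 12, 3].
  S_2 = Σ v_i α_i^2 r_i = 5·1·8 + 5·10·1 + 4·3·8 + 3·12·6 + 9·3·2 = 456 ≡ 1.
  S = (9, 10, 1) ≠ 0, so r is not a codeword (an error is present).
Step 3: locate the error. For a single error e at position i, S_ℓ = v_i·e·α_i^ℓ, so α_err = S_1/S_0.
  S_0^{−1} = 9^{−1} = 3 (mod 13), so α_err = 10·3 = 30 ≡ 4 = α_3. Error position i = 3.
  Consistency check: S_2/S_1 = 1·4 = 4 ≡ 4 = α_err ✓ (single-error assumption holds).
Step 4: error magnitude e = S_0/v_3 = S_0·∏_{j≠3}(α_3 − α_j) = 9·10 = 90 ≡ 12 (mod 13).
Step 5: correct position 3: c_3 = r_3 − e = 8 − 12 ≡ 9 (mod 13). Hence c = [8, 1, 9, 6, 2].
  Check: interpolating c through the α_i gives m(x) = 12 + 9·x (degree < 2) with m(α_i) = c_i for every i, so c is indeed a codeword.


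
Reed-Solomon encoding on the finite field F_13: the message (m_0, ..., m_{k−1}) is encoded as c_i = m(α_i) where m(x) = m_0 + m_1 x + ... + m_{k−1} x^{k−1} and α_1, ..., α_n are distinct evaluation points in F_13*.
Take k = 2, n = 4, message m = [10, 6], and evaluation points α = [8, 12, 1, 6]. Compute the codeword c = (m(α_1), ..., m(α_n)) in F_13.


c = [6, 4, 3, 7]

Message polynomial: m(x) = 10 + 6·x (mod 13).
For each evaluation point α_i, compute m(α_i) mod 13:
  α_1 = 8: Horner steps 6 → 6, so m(8) = 6.
  α_2 = 12: Horner steps 6 → 4, so m(12) = 4.
  α_3 = 1: Horner steps 6 → 3, so m(1) = 3.
  α_4 = 6: Horner steps 6 → 7, so m(6) = 7.
Codeword c = [6, 4, 3, 7] ∈ F_13^4.


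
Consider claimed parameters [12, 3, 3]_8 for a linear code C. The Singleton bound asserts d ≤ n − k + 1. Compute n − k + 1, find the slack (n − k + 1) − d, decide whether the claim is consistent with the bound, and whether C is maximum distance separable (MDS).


Singleton RHS = n − k + 1 = 10, slack = 7, bound satisfied, not MDS.

Singleton bound: d ≤ n − k + 1.
Here n = 12, k = 3, so n − k + 1 = 10.
Given d = 3, check d ≤ 10: YES.
Slack = (n − k + 1) − d = 7.
The code is NOT MDS (slack = 7 > 0).
Description: the claimed parameters are [12, 3, 3]_8; such a code would be non-MDS.


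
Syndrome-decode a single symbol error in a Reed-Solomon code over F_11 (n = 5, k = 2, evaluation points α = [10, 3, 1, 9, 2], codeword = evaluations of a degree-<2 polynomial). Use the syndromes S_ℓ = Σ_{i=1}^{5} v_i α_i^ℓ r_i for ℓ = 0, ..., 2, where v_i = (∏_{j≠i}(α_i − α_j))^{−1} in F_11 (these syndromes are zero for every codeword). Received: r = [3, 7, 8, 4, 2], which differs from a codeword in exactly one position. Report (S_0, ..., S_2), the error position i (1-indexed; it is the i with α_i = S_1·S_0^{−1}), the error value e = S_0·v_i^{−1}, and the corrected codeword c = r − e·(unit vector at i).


S = (3, 8, 3), error at position 1, error magnitude e = 5, c = [9, 7, 8, 4, 2].

Step 1: column multipliers v_i = (∏_{j≠i}(α_i − α_j))^{−1} mod 11.
  i = 1 (α = 10): (10−3)(10−1)(10−9)(10−2) = 7·9·1·8 = 504 ≡ 9, so v_1 = 9^{−1} = 5 (mod 11).
  i = 2 (α = 3): (3−10)(3−1)(3−9)(3−2) = (−7)·2·(−6)·1 = 84 ≡ 7, so v_2 = 7^{−1} = 8 (mod 11).
  i = 3 (α = 1): (1−10)(1−3)(1−9)(1−2) = (−9)·(−2)·(−8)·(−1) = 144 ≡ 1, so v_3 = 1^{−1} = 1 (mod 11).
  i = 4 (α = 9): (9−10)(9−3)(9−1)(9−2) = (−1)·6·8·7 = −336 ≡ 5, so v_4 = 5^{−1} = 9 (mod 11).
  i = 5 (α = 2): (2−10)(2−3)(2−1)(2−9) = (−8)·(−1)·1·(−7) = −56 ≡ 10, so v_5 = 10^{−1} = 10 (mod 11).
  v = [5, 8, 1, 9, 10].
Step 2: syndromes of r = [3, 7, 8, 4, 2] (all sums mod 11).
  S_0 = Σ v_i r_i = 5·3 + 8·7 + 1·8 + 9·4 + 10·2 = 135 ≡ 3.
  S_1 = Σ v_i α_i r_i = 5·10·3 + 8·3·7 + 1·1·8 + 9·9·4 + 10·2·2 = 690 ≡ 8.
  α_i^2 mod 11 = [1, 9, 1, 4, 4].
  S_2 = Σ v_i α_i^2 r_i = 5·1·3 + 8·9·7 + 1·1·8 + 9·4·4 + 10·4·2 = 751 ≡ 3.
  S = (3, 8, 3) ≠ 0, so r is not a codeword (an error is present).
Step 3: locate the error. For a single error e at position i, S_ℓ = v_i·e·α_i^ℓ, so α_err = S_1/S_0.
  S_0^{−1} = 3^{−1} = 4 (mod 11), so α_err = 8·4 = 32 ≡ 10 = α_1. Error position i = 1.
  Consistency check: S_2/S_1 = 3·7 = 21 ≡ 10 = α_err ✓ (single-error assumption holds).
Step 4: error magnitude e = S_0/v_1 = S_0·∏_{j≠1}(α_1 − α_j) = 3·9 = 27 ≡ 5 (mod 11).
Step 5: correct position 1: c_1 = r_1 − e = 3 − 5 ≡ 9 (mod 11). Hence c = [9, 7, 8, 4, 2].
  Check: interpolating c through the α_i gives m(x) = 3 + 5·x (degree < 2) with m(α_i) = c_i for every i, so c is indeed a codeword.


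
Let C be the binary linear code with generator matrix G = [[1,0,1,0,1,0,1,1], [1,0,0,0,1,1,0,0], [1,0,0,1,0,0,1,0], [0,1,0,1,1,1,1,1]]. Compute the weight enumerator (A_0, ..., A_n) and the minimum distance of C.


Weight distribution: A_0 = 1, A_2 = 1, A_3 = 2, A_4 = 5, A_5 = 6, A_6 = 1. Minimum distance d = 2.

Enumerate all 2^4 = 16 messages m ∈ F_2^4.
For each, compute codeword c = mG in F_2^8, then tally its weight.
  m = 0000 → c = 00000000, weight = 0.
  m = 1000 → c = 10101011, weight = 5.
  m = 0100 → c = 10001100, weight = 3.
  m = 1100 → c = 00100111, weight = 4.
  m = 0010 → c = 10010010, weight = 3.
  m = 1010 → c = 00111001, weight = 4.
  m = 0110 → c = 00011110, weight = 4.
  m = 1110 → c = 10110101, weight = 5.
  m = 0001 → c = 01011111, weight = 6.
  m = 1001 → c = 11110100, weight = 5.
  m = 0101 → c = 11010011, weight = 5.
  m = 1101 → c = 01111000, weight = 4.
  m = 0011 → c = 11001101, weight = 5.
  m = 1011 → c = 01100110, weight = 4.
  m = 0111 → c = 01000001, weight = 2.
  m = 1111 → c = 11101010, weight = 5.
Tally weights:
  weight 0: 1 codewords.
  weight 2: 1 codewords.
  weight 3: 2 codewords.
  weight 4: 5 codewords.
  weight 5: 6 codewords.
  weight 6: 1 codewords.
Minimum distance d = smallest w > 0 with A_w > 0 = 2.
Sanity: Σ A_w = 16 = 2^4 = 16 ✓.


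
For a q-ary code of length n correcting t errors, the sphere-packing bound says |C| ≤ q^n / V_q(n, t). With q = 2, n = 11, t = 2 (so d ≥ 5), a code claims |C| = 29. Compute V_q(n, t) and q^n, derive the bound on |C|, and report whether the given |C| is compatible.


V_q(n, t) = 67, q^n = 2048, Hamming bound = 30, |C| = 29 ≤ bound (satisfied).

Step 1: Compute V_q(n, t) = Σ_{j=0}^2 C(n, j) (q−1)^j.
  j = 0: C(11,0)·(1)^0 = 1·1 = 1.
  j = 1: C(11,1)·(1)^1 = 11·1 = 11.
  j = 2: C(11,2)·(1)^2 = 55·1 = 55.
  V_q(n, t) = 1 + 11 + 55 = 67.
Step 2: q^n = 2^11 = 2048.
Step 3: Hamming bound ⌊q^n / V_q(n,t)⌋ = ⌊2048/67⌋ = 30.
Step 4: Compare |C| = 29 to 30: satisfied.
The claimed |C| lies below the Hamming bound.


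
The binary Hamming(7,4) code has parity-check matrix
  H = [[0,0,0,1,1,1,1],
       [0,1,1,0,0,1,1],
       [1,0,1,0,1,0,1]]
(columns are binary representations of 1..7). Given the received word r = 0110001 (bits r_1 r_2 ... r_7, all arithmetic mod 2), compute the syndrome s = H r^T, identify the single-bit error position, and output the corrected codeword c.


s = (1, 1, 0)^T, error position = 6, corrected codeword c = 0110011

Compute s = H r^T mod 2 one row at a time:
  s_1 = 0 + 0 + 0 + 1 = 1 ≡ 1 (mod 2).
  s_2 = 1 + 1 + 0 + 1 = 3 ≡ 1 (mod 2).
  s_3 = 0 + 1 + 0 + 1 = 2 ≡ 0 (mod 2).
s = (1, 1, 0)^T — this equals column 6 of H (binary 110), so error is at position 6.
Correct: flip bit 6 of r = 0110001 to get c = 0110011.


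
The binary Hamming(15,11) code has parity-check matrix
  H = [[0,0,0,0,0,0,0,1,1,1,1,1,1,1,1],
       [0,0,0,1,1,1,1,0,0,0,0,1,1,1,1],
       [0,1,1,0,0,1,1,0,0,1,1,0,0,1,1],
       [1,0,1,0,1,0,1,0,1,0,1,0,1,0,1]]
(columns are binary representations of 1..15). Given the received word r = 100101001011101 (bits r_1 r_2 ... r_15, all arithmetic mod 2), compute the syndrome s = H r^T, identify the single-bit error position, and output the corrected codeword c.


s = (1, 1, 1, 1)^T, error position = 15, corrected codeword c = 100101001011100

Compute s = H r^T mod 2 one row at a time:
  s_1 = 0 + 1 + 0 + 1 + 1 + 1 + 0 + 1 = 5 ≡ 1 (mod 2).
  s_2 = 1 + 0 + 1 + 0 + 1 + 1 + 0 + 1 = 5 ≡ 1 (mod 2).
  s_3 = 0 + 0 + 1 + 0 + 0 + 1 + 0 + 1 = 3 ≡ 1 (mod 2).
  s_4 = 1 + 0 + 0 + 0 + 1 + 1 + 1 + 1 = 5 ≡ 1 (mod 2).
s = (1, 1, 1, 1)^T — this equals column 15 of H (binary 1111), so error is at position 15.
Correct: flip bit 15 of r = 100101001011101 to get c = 100101001011100.


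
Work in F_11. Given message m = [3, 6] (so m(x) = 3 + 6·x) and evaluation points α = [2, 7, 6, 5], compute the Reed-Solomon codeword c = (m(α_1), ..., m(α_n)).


c = [4, 1, 6, 0]

Message polynomial: m(x) = 3 + 6·x (mod 11).
For each evaluation point α_i, compute m(α_i) mod 11:
  α_1 = 2: Horner steps 6 → 4, so m(2) = 4.
  α_2 = 7: Horner steps 6 → 1, so m(7) = 1.
  α_3 = 6: Horner steps 6 → 6, so m(6) = 6.
  α_4 = 5: Horner steps 6 → 0, so m(5) = 0.
Codeword c = [4, 1, 6, 0] ∈ F_11^4.


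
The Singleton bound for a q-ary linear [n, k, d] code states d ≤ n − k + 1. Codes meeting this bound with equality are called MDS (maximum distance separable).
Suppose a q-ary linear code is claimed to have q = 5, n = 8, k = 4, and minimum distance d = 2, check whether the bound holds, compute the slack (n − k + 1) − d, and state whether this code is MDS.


Singleton RHS = n − k + 1 = 5, slack = 3, bound satisfied, not MDS.

Singleton bound: d ≤ n − k + 1.
Here n = 8, k = 4, so n − k + 1 = 5.
Given d = 2, check d ≤ 5: YES.
Slack = (n − k + 1) − d = 3.
The code is NOT MDS (slack = 3 > 0).
Description: the claimed parameters are [8, 4, 2]_5; such a code would be non-MDS.


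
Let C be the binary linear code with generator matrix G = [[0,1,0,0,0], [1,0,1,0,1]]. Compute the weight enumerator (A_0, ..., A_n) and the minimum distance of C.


Weight distribution: A_0 = 1, A_1 = 1, A_3 = 1, A_4 = 1. Minimum distance d = 1.

Enumerate all 2^2 = 4 messages m ∈ F_2^2.
For each, compute codeword c = mG in F_2^5, then tally its weight.
  m = 00 → c = 00000, weight = 0.
  m = 10 → c = 01000, weight = 1.
  m = 01 → c = 10101, weight = 3.
  m = 11 → c = 11101, weight = 4.
Tally weights:
  weight 0: 1 codewords.
  weight 1: 1 codewords.
  weight 3: 1 codewords.
  weight 4: 1 codewords.
Minimum distance d = smallest w > 0 with A_w > 0 = 1.
Sanity: Σ A_w = 4 = 2^2 = 4 ✓.


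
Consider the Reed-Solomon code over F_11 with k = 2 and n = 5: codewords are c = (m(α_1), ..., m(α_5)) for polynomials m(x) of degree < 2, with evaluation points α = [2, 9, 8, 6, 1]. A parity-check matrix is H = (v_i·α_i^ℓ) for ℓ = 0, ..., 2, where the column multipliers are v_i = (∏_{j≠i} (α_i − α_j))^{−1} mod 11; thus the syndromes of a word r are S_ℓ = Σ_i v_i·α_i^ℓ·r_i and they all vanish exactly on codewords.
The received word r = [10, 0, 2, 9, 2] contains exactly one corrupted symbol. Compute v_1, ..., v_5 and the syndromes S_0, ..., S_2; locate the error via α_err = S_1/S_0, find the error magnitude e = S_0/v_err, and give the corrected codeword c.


S = (8, 9, 6), error at position 3, error magnitude e = 10, c = [10, 0, 3, 9, 2].

Step 1: column multipliers v_i = (∏_{j≠i}(α_i − α_j))^{−1} mod 11.
  i = 1 (α = 2): (2−9)(2−8)(2−6)(2−1) = (−7)·(−6)·(−4)·1 = −168 ≡ 8, so v_1 = 8^{−1} = 7 (mod 11).
  i = 2 (α = 9): (9−2)(9−8)(9−6)(9−1) = 7·1·3·8 = 168 ≡ 3, so v_2 = 3^{−1} = 4 (mod 11).
  i = 3 (α = 8): (8−2)(8−9)(8−6)(8−1) = 6·(−1)·2·7 = −84 ≡ 4, so v_3 = 4^{−1} = 3 (mod 11).
  i = 4 (α = 6): (6−2)(6−9)(6−8)(6−1) = 4·(−3)·(−2)·5 = 120 ≡ 10, so v_4 = 10^{−1} = 10 (mod 11).
  i = 5 (α = 1): (1−2)(1−9)(1−8)(1−6) = (−1)·(−8)·(−7)·(−5) = 280 ≡ 5, so v_5 = 5^{−1} = 9 (mod 11).
  v = [7, 4, 3, 10, 9].
Step 2: syndromes of r = [10, 0, 2, 9, 2] (all sums mod 11).
  S_0 = Σ v_i r_i = 7·10 + 4·0 + 3·2 + 10·9 + 9·2 = 184 ≡ 8.
  S_1 = Σ v_i α_i r_i = 7·2·10 + 4·9·0 + 3·8·2 + 10·6·9 + 9·1·2 = 746 ≡ 9.
  α_i^2 mod 11 = [4, 4, 9, 3, 1].
  S_2 = Σ v_i α_i^2 r_i = 7·4·10 + 4·4·0 + 3·9·2 + 10·3·9 + 9·1·2 = 622 ≡ 6.
  S = (8, 9, 6) ≠ 0, so r is not a codeword (an error is present).
Step 3: locate the error. For a single error e at position i, S_ℓ = v_i·e·α_i^ℓ, so α_err = S_1/S_0.
  S_0^{−1} = 8^{−1} = 7 (mod 11), so α_err = 9·7 = 63 ≡ 8 = α_3. Error position i = 3.
  Consistency check: S_2/S_1 = 6·5 = 30 ≡ 8 = α_err ✓ (single-error assumption holds).
Step 4: error magnitude e = S_0/v_3 = S_0·∏_{j≠3}(α_3 − α_j) = 8·4 = 32 ≡ 10 (mod 11).
Step 5: correct position 3: c_3 = r_3 − e = 2 − 10 ≡ 3 (mod 11). Hence c = [10, 0, 3, 9, 2].
  Check: interpolating c through the α_i gives m(x) = 5 + 8·x (degree < 2) with m(α_i) = c_i for every i, so c is indeed a codeword.


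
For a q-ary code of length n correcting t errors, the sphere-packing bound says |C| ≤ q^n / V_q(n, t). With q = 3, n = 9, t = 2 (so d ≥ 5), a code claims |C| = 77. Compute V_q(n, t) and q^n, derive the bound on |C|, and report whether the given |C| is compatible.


V_q(n, t) = 163, q^n = 19683, Hamming bound = 120, |C| = 77 ≤ bound (satisfied).

Step 1: Compute V_q(n, t) = Σ_{j=0}^2 C(n, j) (q−1)^j.
  j = 0: C(9,0)·(2)^0 = 1·1 = 1.
  j = 1: C(9,1)·(2)^1 = 9·2 = 18.
  j = 2: C(9,2)·(2)^2 = 36·4 = 144.
  V_q(n, t) = 1 + 18 + 144 = 163.
Step 2: q^n = 3^9 = 19683.
Step 3: Hamming bound ⌊q^n / V_q(n,t)⌋ = ⌊19683/163⌋ = 120.
Step 4: Compare |C| = 77 to 120: satisfied.
The claimed |C| lies below the Hamming bound.


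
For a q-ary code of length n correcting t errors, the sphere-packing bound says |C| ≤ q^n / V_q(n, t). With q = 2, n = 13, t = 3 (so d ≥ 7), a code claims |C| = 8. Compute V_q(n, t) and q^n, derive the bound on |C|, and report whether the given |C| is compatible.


V_q(n, t) = 378, q^n = 8192, Hamming bound = 21, |C| = 8 ≤ bound (satisfied).

Step 1: Compute V_q(n, t) = Σ_{j=0}^3 C(n, j) (q−1)^j.
  j = 0: C(13,0)·(1)^0 = 1·1 = 1.
  j = 1: C(13,1)·(1)^1 = 13·1 = 13.
  j = 2: C(13,2)·(1)^2 = 78·1 = 78.
  j = 3: C(13,3)·(1)^3 = 286·1 = 286.
  V_q(n, t) = 1 + 13 + 78 + 286 = 378.
Step 2: q^n = 2^13 = 8192.
Step 3: Hamming bound ⌊q^n / V_q(n,t)⌋ = ⌊8192/378⌋ = 21.
Step 4: Compare |C| = 8 to 21: satisfied.
The claimed |C| lies below the Hamming bound.


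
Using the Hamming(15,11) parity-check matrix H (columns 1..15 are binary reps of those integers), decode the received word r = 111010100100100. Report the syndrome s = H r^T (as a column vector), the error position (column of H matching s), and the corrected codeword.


s = (0, 1, 0, 1)^T, error position = 5, corrected codeword c = 111000100100100

Compute s = H r^T mod 2 one row at a time:
  s_1 = 0 + 0 + 1 + 0 + 0 + 1 + 0 + 0 = 2 ≡ 0 (mod 2).
  s_2 = 0 + 1 + 0 + 1 + 0 + 1 + 0 + 0 = 3 ≡ 1 (mod 2).
  s_3 = 1 + 1 + 0 + 1 + 1 + 0 + 0 + 0 = 4 ≡ 0 (mod 2).
  s_4 = 1 + 1 + 1 + 1 + 0 + 0 + 1 + 0 = 5 ≡ 1 (mod 2).
s = (0, 1, 0, 1)^T — this equals column 5 of H (binary 0101), so error is at position 5.
Correct: flip bit 5 of r = 111010100100100 to get c = 111000100100100.


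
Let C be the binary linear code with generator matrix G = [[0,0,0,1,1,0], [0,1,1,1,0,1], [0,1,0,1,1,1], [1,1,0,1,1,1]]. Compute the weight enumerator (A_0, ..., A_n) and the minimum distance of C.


Weight distribution: A_0 = 1, A_1 = 1, A_2 = 4, A_3 = 4, A_4 = 3, A_5 = 3. Minimum distance d = 1.

Enumerate all 2^4 = 16 messages m ∈ F_2^4.
For each, compute codeword c = mG in F_2^6, then tally its weight.
  m = 0000 → c = 000000, weight = 0.
  m = 1000 → c = 000110, weight = 2.
  m = 0100 → c = 011101, weight = 4.
  m = 1100 → c = 011011, weight = 4.
  m = 0010 → c = 010111, weight = 4.
  m = 1010 → c = 010001, weight = 2.
  m = 0110 → c = 001010, weight = 2.
  m = 1110 → c = 001100, weight = 2.
  m = 0001 → c = 110111, weight = 5.
  m = 1001 → c = 110001, weight = 3.
  m = 0101 → c = 101010, weight = 3.
  m = 1101 → c = 101100, weight = 3.
  m = 0011 → c = 100000, weight = 1.
  m = 1011 → c = 100110, weight = 3.
  m = 0111 → c = 111101, weight = 5.
  m = 1111 → c = 111011, weight = 5.
Tally weights:
  weight 0: 1 codewords.
  weight 1: 1 codewords.
  weight 2: 4 codewords.
  weight 3: 4 codewords.
  weight 4: 3 codewords.
  weight 5: 3 codewords.
Minimum distance d = smallest w > 0 with A_w > 0 = 1.
Sanity: Σ A_w = 16 = 2^4 = 16 ✓.


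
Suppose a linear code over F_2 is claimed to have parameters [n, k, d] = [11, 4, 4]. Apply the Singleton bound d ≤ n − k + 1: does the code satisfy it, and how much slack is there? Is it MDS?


Singleton RHS = n − k + 1 = 8, slack = 4, bound satisfied, not MDS.

Singleton bound: d ≤ n − k + 1.
Here n = 11, k = 4, so n − k + 1 = 8.
Given d = 4, check d ≤ 8: YES.
Slack = (n − k + 1) − d = 4.
The code is NOT MDS (slack = 4 > 0).
Description: the claimed parameters are [11, 4, 4]_2; such a code would be non-MDS.


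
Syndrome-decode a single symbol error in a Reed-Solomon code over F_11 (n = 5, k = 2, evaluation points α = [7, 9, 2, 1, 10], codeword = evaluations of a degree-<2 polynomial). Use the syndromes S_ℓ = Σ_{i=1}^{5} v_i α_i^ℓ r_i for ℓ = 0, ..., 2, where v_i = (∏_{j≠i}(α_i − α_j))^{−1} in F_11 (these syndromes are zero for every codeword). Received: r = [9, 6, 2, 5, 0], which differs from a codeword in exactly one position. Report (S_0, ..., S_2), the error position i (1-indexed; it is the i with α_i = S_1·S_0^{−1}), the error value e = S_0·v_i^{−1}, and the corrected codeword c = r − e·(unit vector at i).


S = (4, 3, 5), error at position 2, error magnitude e = 3, c = [9, 3, 2, 5, 0].

Step 1: column multipliers v_i = (∏_{j≠i}(α_i − α_j))^{−1} mod 11.
  i = 1 (α = 7): (7−9)(7−2)(7−1)(7−10) = (−2)·5·6·(−3) = 180 ≡ 4, so v_1 = 4^{−1} = 3 (mod 11).
  i = 2 (α = 9): (9−7)(9−2)(9−1)(9−10) = 2·7·8·(−1) = −112 ≡ 9, so v_2 = 9^{−1} = 5 (mod 11).
  i = 3 (α = 2): (2−7)(2−9)(2−1)(2−10) = (−5)·(−7)·1·(−8) = −280 ≡ 6, so v_3 = 6^{−1} = 2 (mod 11).
  i = 4 (α = 1): (1−7)(1−9)(1−2)(1−10) = (−6)·(−8)·(−1)·(−9) = 432 ≡ 3, so v_4 = 3^{−1} = 4 (mod 11).
  i = 5 (α = 10): (10−7)(10−9)(10−2)(10−1) = 3·1·8·9 = 216 ≡ 7, so v_5 = 7^{−1} = 8 (mod 11).
  v = [3, 5, 2, 4, 8].
Step 2: syndromes of r = [9, 6, 2, 5, 0] (all sums mod 11).
  S_0 = Σ v_i r_i = 3·9 + 5·6 + 2·2 + 4·5 + 8·0 = 81 ≡ 4.
  S_1 = Σ v_i α_i r_i = 3·7·9 + 5·9·6 + 2·2·2 + 4·1·5 + 8·10·0 = 487 ≡ 3.
  α_i^2 mod 11 = [5, 4, 4, 1, 1].
  S_2 = Σ v_i α_i^2 r_i = 3·5·9 + 5·4·6 + 2·4·2 + 4·1·5 + 8·1·0 = 291 ≡ 5.
  S = (4, 3, 5) ≠ 0, so r is not a codeword (an error is present).
Step 3: locate the error. For a single error e at position i, S_ℓ = v_i·e·α_i^ℓ, so α_err = S_1/S_0.
  S_0^{−1} = 4^{−1} = 3 (mod 11), so α_err = 3·3 = 9 ≡ 9 = α_2. Error position i = 2.
  Consistency check: S_2/S_1 = 5·4 = 20 ≡ 9 = α_err ✓ (single-error assumption holds).
Step 4: error magnitude e = S_0/v_2 = S_0·∏_{j≠2}(α_2 − α_j) = 4·9 = 36 ≡ 3 (mod 11).
Step 5: correct position 2: c_2 = r_2 − e = 6 − 3 ≡ 3 (mod 11). Hence c = [9, 3, 2, 5, 0].
  Check: interpolating c through the α_i gives m(x) = 8 + 8·x (degree < 2) with m(α_i) = c_i for every i, so c is indeed a codeword.


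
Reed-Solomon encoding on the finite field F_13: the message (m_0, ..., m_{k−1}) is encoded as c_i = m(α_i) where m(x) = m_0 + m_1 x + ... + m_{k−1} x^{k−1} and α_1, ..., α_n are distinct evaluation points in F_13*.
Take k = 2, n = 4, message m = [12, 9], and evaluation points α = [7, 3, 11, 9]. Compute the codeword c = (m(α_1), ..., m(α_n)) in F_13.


c = [10, 0, 7, 2]

Message polynomial: m(x) = 12 + 9·x (mod 13).
For each evaluation point α_i, compute m(α_i) mod 13:
  α_1 = 7: Horner steps 9 → 10, so m(7) = 10.
  α_2 = 3: Horner steps 9 → 0, so m(3) = 0.
  α_3 = 11: Horner steps 9 → 7, so m(11) = 7.
  α_4 = 9: Horner steps 9 → 2, so m(9) = 2.
Codeword c = [10, 0, 7, 2] ∈ F_13^4.


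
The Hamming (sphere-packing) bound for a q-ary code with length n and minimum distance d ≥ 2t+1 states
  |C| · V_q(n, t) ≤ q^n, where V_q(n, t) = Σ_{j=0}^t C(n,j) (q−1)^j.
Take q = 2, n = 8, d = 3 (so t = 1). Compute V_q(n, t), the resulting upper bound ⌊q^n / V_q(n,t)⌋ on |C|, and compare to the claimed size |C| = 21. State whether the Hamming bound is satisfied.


V_q(n, t) = 9, q^n = 256, Hamming bound = 28, |C| = 21 ≤ bound (satisfied).

Step 1: Compute V_q(n, t) = Σ_{j=0}^1 C(n, j) (q−1)^j.
  j = 0: C(8,0)·(1)^0 = 1·1 = 1.
  j = 1: C(8,1)·(1)^1 = 8·1 = 8.
  V_q(n, t) = 1 + 8 = 9.
Step 2: q^n = 2^8 = 256.
Step 3: Hamming bound ⌊q^n / V_q(n,t)⌋ = ⌊256/9⌋ = 28.
Step 4: Compare |C| = 21 to 28: satisfied.
The claimed |C| lies below the Hamming bound.


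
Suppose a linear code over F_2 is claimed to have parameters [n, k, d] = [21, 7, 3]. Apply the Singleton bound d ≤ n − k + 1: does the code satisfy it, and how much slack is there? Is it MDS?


Singleton RHS = n − k + 1 = 15, slack = 12, bound satisfied, not MDS.

Singleton bound: d ≤ n − k + 1.
Here n = 21, k = 7, so n − k + 1 = 15.
Given d = 3, check d ≤ 15: YES.
Slack = (n − k + 1) − d = 12.
The code is NOT MDS (slack = 12 > 0).
Description: the claimed parameters are [21, 7, 3]_2; such a code would be non-MDS.


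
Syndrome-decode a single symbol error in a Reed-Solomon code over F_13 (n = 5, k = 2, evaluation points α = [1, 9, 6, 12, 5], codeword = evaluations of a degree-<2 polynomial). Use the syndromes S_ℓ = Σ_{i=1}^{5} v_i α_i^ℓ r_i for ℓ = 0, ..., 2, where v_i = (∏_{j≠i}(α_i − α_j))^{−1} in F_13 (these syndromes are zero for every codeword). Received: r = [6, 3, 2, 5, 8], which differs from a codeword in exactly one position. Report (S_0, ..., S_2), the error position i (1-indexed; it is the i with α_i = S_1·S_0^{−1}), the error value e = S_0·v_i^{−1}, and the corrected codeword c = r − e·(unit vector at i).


S = (10, 12, 4), error at position 2, error magnitude e = 6, c = [6, 10, 2, 5, 8].

Step 1: column multipliers v_i = (∏_{j≠i}(α_i − α_j))^{−1} mod 13.
  i = 1 (α = 1): (1−9)(1−6)(1−12)(1−5) = (−8)·(−5)·(−11)·(−4) = 1760 ≡ 5, so v_1 = 5^{−1} = 8 (mod 13).
  i = 2 (α = 9): (9−1)(9−6)(9−12)(9−5) = 8·3·(−3)·4 = −288 ≡ 11, so v_2 = 11^{−1} = 6 (mod 13).
  i = 3 (α = 6): (6−1)(6−9)(6−12)(6−5) = 5·(−3)·(−6)·1 = 90 ≡ 12, so v_3 = 12^{−1} = 12 (mod 13).
  i = 4 (α = 12): (12−1)(12−9)(12−6)(12−5) = 11·3·6·7 = 1386 ≡ 8, so v_4 = 8^{−1} = 5 (mod 13).
  i = 5 (α = 5): (5−1)(5−9)(5−6)(5−12) = 4·(−4)·(−1)·(−7) = −112 ≡ 5, so v_5 = 5^{−1} = 8 (mod 13).
  v = [8, 6, 12, 5, 8].
Step 2: syndromes of r = [6, 3, 2, 5, 8] (all sums mod 13).
  S_0 = Σ v_i r_i = 8·6 + 6·3 + 12·2 + 5·5 + 8·8 = 179 ≡ 10.
  S_1 = Σ v_i α_i r_i = 8·1·6 + 6·9·3 + 12·6·2 + 5·12·5 + 8·5·8 = 974 ≡ 12.
  α_i^2 mod 13 = [1, 3, 10, 1, 12].
  S_2 = Σ v_i α_i^2 r_i = 8·1·6 + 6·3·3 + 12·10·2 + 5·1·5 + 8·12·8 = 1135 ≡ 4.
  S = (10, 12, 4) ≠ 0, so r is not a codeword (an error is present).
Step 3: locate the error. For a single error e at position i, S_ℓ = v_i·e·α_i^ℓ, so α_err = S_1/S_0.
  S_0^{−1} = 10^{−1} = 4 (mod 13), so α_err = 12·4 = 48 ≡ 9 = α_2. Error position i = 2.
  Consistency check: S_2/S_1 = 4·12 = 48 ≡ 9 = α_err ✓ (single-error assumption holds).
Step 4: error magnitude e = S_0/v_2 = S_0·∏_{j≠2}(α_2 − α_j) = 10·11 = 110 ≡ 6 (mod 13).
Step 5: correct position 2: c_2 = r_2 − e = 3 − 6 ≡ 10 (mod 13). Hence c = [6, 10, 2, 5, 8].
  Check: interpolating c through the α_i gives m(x) = 12 + 7·x (degree < 2) with m(α_i) = c_i for every i, so c is indeed a codeword.
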